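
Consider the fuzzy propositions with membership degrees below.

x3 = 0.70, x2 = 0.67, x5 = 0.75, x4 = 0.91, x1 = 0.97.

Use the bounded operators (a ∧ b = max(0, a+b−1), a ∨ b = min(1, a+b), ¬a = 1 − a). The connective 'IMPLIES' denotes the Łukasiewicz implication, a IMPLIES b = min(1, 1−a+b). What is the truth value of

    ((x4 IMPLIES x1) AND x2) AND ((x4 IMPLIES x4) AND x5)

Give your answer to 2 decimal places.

0.42

x4 IMPLIES x1  [Łukasiewicz: min(1, 1−a+b)] with a=0.91, b=0.97 → 1.00
(x4 IMPLIES x1) AND x2 = max(0, a+b−1) on (1.00, 0.67) = 0.67
x4 IMPLIES x4  [Łukasiewicz: min(1, 1−a+b)] with a=0.91, b=0.91 → 1.00
(x4 IMPLIES x4) AND x5 = max(0, a+b−1) on (1.00, 0.75) = 0.75
((x4 IMPLIES x1) AND x2) AND ((x4 IMPLIES x4) AND x5) = max(0, a+b−1) on (0.67, 0.75) = 0.42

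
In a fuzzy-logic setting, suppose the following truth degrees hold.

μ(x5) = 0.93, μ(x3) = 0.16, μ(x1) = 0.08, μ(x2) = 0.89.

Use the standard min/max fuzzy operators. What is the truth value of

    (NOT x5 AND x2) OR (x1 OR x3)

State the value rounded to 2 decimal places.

0.16

NOT x5 = 1 − 0.93 = 0.07
NOT x5 AND x2 = min(a, b) on (0.07, 0.89) = 0.07
x1 OR x3 = max(a, b) on (0.08, 0.16) = 0.16
(NOT x5 AND x2) OR (x1 OR x3) = max(a, b) on (0.07, 0.16) = 0.16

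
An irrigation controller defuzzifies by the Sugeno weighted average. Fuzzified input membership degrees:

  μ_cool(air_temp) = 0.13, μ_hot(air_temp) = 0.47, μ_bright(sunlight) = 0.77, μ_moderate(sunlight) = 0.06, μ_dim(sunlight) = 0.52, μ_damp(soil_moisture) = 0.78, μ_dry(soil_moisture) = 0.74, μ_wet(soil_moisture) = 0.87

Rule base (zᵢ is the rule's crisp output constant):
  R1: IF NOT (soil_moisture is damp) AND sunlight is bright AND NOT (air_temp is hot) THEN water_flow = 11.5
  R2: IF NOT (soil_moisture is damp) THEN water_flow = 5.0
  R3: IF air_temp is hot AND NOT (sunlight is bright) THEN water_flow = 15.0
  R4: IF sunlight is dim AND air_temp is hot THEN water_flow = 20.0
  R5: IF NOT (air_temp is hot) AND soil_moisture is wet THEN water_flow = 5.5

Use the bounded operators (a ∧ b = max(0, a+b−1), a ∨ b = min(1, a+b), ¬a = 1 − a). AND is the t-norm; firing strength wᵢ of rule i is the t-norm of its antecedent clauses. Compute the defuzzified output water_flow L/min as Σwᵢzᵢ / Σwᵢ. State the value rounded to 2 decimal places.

5.32

R1 (z=11.5): ¬damp=1−0.78=0.22, bright=0.77, ¬hot=1−0.47=0.53; AND[max(0, a+b−1)] → w = 0.00
R2 (z=5.0): ¬damp=1−0.78=0.22 → w = 0.22
R3 (z=15.0): hot=0.47, ¬bright=1−0.77=0.23; AND[max(0, a+b−1)] → w = 0.00
R4 (z=20.0): dim=0.52, hot=0.47; AND[max(0, a+b−1)] → w = 0.00
R5 (z=5.5): ¬hot=1−0.47=0.53, wet=0.87; AND[max(0, a+b−1)] → w = 0.40
Weighted average = (0.00·11.5 + 0.22·5.0 + 0.00·15.0 + 0.00·20.0 + 0.40·5.5) / (0.00 + 0.22 + 0.00 + 0.00 + 0.40)
  = 3.3000 / 0.6200 = 5.32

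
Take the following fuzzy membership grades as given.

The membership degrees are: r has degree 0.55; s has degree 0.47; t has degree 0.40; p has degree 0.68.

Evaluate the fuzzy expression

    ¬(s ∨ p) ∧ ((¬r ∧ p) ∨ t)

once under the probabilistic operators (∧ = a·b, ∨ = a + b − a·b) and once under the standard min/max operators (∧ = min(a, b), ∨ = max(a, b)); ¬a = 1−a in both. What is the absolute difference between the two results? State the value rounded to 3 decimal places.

0.221

Under probabilistic:
  s ∨ p = a + b − a·b on (0.4700, 0.6800) = 0.8304
  ¬(s ∨ p) = 1 − 0.8304 = 0.1696
  ¬r = 1 − 0.5500 = 0.4500
  ¬r ∧ p = a·b on (0.4500, 0.6800) = 0.3060
  (¬r ∧ p) ∨ t = a + b − a·b on (0.3060, 0.4000) = 0.5836
  ¬(s ∨ p) ∧ ((¬r ∧ p) ∨ t) = a·b on (0.1696, 0.5836) = 0.0990
  → value = 0.0990
Under standard min/max:
  s ∨ p = max(a, b) on (0.47, 0.68) = 0.68
  ¬(s ∨ p) = 1 − 0.68 = 0.32
  ¬r = 1 − 0.55 = 0.45
  ¬r ∧ p = min(a, b) on (0.45, 0.68) = 0.45
  (¬r ∧ p) ∨ t = max(a, b) on (0.45, 0.40) = 0.45
  ¬(s ∨ p) ∧ ((¬r ∧ p) ∨ t) = min(a, b) on (0.32, 0.45) = 0.32
  → value = 0.3200
|0.0990 − 0.3200| = 0.221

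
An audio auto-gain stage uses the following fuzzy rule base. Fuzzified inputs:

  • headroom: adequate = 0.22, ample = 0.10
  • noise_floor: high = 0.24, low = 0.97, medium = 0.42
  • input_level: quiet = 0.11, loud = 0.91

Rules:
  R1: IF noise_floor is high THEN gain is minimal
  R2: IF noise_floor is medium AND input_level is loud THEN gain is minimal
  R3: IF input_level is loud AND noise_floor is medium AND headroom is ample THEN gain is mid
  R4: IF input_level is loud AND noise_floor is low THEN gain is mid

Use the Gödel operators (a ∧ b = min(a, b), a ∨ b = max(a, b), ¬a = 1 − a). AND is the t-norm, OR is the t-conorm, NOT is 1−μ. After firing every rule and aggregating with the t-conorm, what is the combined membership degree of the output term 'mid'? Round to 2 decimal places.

R1: high=0.24 → w = 0.24
R2: medium=0.42, loud=0.91; AND[min(a, b)] → w = 0.42
R3: loud=0.91, medium=0.42, ample=0.10; AND[min(a, b)] → w = 0.10
R4: loud=0.91, low=0.97; AND[min(a, b)] → w = 0.91
Rules with consequent 'mid': {R3, R4} → strengths 0.10, 0.91
Aggregate via t-conorm [max(a, b)]: 0.91

0.91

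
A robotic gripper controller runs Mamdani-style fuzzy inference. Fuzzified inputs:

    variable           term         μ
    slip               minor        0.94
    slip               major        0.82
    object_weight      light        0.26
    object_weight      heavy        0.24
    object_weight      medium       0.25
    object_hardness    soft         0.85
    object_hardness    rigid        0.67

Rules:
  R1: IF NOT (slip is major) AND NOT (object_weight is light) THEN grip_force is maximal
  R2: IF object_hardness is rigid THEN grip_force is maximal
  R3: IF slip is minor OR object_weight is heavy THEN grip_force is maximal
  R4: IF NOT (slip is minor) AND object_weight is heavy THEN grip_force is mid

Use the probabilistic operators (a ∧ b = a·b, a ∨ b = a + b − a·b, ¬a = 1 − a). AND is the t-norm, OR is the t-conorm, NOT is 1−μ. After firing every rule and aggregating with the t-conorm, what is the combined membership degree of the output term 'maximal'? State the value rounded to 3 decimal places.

0.987

R1: ¬major=1−0.82=0.18, ¬light=1−0.26=0.74; AND[a·b] → w = 0.1332
R2: rigid=0.67 → w = 0.6700
R3: minor=0.94, heavy=0.24; OR[a + b − a·b] → w = 0.9544
R4: ¬minor=1−0.94=0.06, heavy=0.24; AND[a·b] → w = 0.0144
Rules with consequent 'maximal': {R1, R2, R3} → strengths 0.1332, 0.6700, 0.9544
Aggregate via t-conorm [a + b − a·b]: 0.9870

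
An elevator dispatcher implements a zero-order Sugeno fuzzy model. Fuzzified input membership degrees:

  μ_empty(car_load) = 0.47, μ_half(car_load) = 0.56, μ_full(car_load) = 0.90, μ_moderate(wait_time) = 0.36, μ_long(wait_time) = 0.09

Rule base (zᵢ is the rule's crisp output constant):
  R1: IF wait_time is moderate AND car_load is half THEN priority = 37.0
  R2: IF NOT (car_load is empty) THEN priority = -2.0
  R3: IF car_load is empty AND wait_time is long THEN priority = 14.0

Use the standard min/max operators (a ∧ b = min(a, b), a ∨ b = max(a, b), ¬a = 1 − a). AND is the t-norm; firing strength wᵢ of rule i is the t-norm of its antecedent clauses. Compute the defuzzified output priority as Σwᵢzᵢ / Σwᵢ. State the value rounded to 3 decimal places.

R1 (z=37.0): moderate=0.36, half=0.56; AND[min(a, b)] → w = 0.36
R2 (z=-2.0): ¬empty=1−0.47=0.53 → w = 0.53
R3 (z=14.0): empty=0.47, long=0.09; AND[min(a, b)] → w = 0.09
Weighted average = (0.36·37.0 + 0.53·-2.0 + 0.09·14.0) / (0.36 + 0.53 + 0.09)
  = 13.5200 / 0.9800 = 13.796

13.796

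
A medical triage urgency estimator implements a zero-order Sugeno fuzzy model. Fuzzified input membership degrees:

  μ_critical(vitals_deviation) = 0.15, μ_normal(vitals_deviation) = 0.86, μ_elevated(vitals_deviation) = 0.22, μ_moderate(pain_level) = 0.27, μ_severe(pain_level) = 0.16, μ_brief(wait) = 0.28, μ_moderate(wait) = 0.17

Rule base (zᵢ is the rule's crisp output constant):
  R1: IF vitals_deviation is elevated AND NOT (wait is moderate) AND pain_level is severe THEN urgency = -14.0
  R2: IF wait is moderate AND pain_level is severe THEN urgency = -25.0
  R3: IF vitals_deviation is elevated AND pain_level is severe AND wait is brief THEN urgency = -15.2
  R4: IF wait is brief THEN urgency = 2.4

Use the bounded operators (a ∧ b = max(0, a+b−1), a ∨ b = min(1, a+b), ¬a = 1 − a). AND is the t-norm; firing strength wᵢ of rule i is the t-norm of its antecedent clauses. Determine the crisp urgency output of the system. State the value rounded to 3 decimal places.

2.400

R1 (z=-14.0): elevated=0.22, ¬moderate=1−0.17=0.83, severe=0.16; AND[max(0, a+b−1)] → w = 0.00
R2 (z=-25.0): moderate=0.17, severe=0.16; AND[max(0, a+b−1)] → w = 0.00
R3 (z=-15.2): elevated=0.22, severe=0.16, brief=0.28; AND[max(0, a+b−1)] → w = 0.00
R4 (z=2.4): brief=0.28 → w = 0.28
Weighted average = (0.00·-14.0 + 0.00·-25.0 + 0.00·-15.2 + 0.28·2.4) / (0.00 + 0.00 + 0.00 + 0.28)
  = 0.6720 / 0.2800 = 2.400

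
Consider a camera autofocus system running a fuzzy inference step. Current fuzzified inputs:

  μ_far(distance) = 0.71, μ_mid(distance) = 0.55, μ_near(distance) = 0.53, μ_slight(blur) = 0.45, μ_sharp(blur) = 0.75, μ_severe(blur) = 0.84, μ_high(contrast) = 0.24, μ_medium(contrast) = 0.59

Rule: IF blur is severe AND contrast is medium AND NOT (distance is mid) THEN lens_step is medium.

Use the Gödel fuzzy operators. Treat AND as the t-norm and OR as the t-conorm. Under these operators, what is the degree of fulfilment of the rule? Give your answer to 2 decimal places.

firing strength: severe=0.84, medium=0.59, ¬mid=1−0.55=0.45; AND[min(a, b)] → w = 0.45

0.45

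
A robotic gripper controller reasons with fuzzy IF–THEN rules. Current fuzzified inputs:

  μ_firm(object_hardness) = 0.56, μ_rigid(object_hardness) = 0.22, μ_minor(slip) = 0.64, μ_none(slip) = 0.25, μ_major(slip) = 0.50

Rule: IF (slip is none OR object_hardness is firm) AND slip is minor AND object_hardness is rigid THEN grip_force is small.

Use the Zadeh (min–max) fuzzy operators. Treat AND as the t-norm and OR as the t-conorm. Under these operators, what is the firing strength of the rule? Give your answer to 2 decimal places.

0.22

firing strength: (none=0.25 OR firm=0.56) = 0.56; AND[min(a, b)] with minor=0.64, rigid=0.22 → w = 0.22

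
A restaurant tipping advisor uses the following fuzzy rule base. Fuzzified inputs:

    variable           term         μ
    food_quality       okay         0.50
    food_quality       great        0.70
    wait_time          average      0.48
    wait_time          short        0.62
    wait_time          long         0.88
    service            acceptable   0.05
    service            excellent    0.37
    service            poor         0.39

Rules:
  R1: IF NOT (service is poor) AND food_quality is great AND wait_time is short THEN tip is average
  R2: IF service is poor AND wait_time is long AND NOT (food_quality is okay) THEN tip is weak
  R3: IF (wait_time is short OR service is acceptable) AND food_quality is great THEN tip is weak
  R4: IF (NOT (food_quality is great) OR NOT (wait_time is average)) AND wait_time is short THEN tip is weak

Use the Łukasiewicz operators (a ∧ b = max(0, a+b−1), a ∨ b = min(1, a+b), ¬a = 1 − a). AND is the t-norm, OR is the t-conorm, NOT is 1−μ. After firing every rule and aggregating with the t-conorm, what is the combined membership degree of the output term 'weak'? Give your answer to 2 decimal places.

R1: ¬poor=1−0.39=0.61, great=0.70, short=0.62; AND[max(0, a+b−1)] → w = 0.00
R2: poor=0.39, long=0.88, ¬okay=1−0.50=0.50; AND[max(0, a+b−1)] → w = 0.00
R3: (short=0.62 OR acceptable=0.05) = 0.67; AND[max(0, a+b−1)] with great=0.70 → w = 0.37
R4: (¬great=1−0.70=0.30 OR ¬average=1−0.48=0.52) = 0.82; AND[max(0, a+b−1)] with short=0.62 → w = 0.44
Rules with consequent 'weak': {R2, R3, R4} → strengths 0.00, 0.37, 0.44
Aggregate via t-conorm [min(1, a+b)]: 0.81

0.81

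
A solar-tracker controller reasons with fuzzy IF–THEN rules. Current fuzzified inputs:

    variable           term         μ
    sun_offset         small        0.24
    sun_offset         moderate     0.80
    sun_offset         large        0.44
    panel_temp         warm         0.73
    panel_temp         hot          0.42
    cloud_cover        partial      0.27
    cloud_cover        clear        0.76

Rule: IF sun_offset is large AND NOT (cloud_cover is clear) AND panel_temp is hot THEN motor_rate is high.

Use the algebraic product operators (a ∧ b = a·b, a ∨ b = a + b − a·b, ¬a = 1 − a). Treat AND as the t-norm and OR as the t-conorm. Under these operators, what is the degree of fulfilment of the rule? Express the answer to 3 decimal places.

firing strength: large=0.44, ¬clear=1−0.76=0.24, hot=0.42; AND[a·b] → w = 0.0444

0.044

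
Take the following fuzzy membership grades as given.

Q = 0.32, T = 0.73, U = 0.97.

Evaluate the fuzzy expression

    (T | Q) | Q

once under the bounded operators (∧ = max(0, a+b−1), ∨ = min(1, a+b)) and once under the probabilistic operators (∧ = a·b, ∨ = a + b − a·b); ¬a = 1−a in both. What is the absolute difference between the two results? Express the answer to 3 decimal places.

0.125

Under bounded:
  T | Q = min(1, a+b) on (0.73, 0.32) = 1.00
  (T | Q) | Q = min(1, a+b) on (1.00, 0.32) = 1.00
  → value = 1.0000
Under probabilistic:
  T | Q = a + b − a·b on (0.7300, 0.3200) = 0.8164
  (T | Q) | Q = a + b − a·b on (0.8164, 0.3200) = 0.8752
  → value = 0.8752
|1.0000 − 0.8752| = 0.125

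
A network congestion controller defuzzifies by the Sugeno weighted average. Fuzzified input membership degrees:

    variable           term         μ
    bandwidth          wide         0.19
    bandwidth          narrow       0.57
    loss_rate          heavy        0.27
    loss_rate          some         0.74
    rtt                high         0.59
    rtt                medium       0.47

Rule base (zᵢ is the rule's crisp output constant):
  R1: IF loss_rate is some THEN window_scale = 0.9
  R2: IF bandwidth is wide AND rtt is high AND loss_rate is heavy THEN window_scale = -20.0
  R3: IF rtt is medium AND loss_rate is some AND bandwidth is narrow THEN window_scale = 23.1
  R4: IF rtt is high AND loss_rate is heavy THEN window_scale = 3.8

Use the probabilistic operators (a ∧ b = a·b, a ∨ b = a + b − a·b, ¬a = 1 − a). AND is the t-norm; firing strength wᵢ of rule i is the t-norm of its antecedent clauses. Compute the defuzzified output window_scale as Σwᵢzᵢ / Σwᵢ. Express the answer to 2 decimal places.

R1 (z=0.9): some=0.74 → w = 0.7400
R2 (z=-20.0): wide=0.19, high=0.59, heavy=0.27; AND[a·b] → w = 0.0303
R3 (z=23.1): medium=0.47, some=0.74, narrow=0.57; AND[a·b] → w = 0.1982
R4 (z=3.8): high=0.59, heavy=0.27; AND[a·b] → w = 0.1593
Weighted average = (0.7400·0.9 + 0.0303·-20.0 + 0.1982·23.1 + 0.1593·3.8) / (0.7400 + 0.0303 + 0.1982 + 0.1593)
  = 5.2455 / 1.1278 = 4.65

4.65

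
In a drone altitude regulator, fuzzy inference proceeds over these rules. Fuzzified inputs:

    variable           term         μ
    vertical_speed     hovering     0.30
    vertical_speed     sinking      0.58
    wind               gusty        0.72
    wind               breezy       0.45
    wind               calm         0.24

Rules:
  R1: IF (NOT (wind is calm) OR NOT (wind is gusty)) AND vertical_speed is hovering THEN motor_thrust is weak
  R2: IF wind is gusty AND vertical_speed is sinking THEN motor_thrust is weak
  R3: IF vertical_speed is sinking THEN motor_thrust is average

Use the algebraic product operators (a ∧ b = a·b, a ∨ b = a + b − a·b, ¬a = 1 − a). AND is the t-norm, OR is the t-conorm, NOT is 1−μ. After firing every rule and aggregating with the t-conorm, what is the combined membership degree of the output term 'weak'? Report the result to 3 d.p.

R1: (¬calm=1−0.24=0.76 OR ¬gusty=1−0.72=0.28) = 0.8272; AND[a·b] with hovering=0.30 → w = 0.2482
R2: gusty=0.72, sinking=0.58; AND[a·b] → w = 0.4176
R3: sinking=0.58 → w = 0.5800
Rules with consequent 'weak': {R1, R2} → strengths 0.2482, 0.4176
Aggregate via t-conorm [a + b − a·b]: 0.5621

0.562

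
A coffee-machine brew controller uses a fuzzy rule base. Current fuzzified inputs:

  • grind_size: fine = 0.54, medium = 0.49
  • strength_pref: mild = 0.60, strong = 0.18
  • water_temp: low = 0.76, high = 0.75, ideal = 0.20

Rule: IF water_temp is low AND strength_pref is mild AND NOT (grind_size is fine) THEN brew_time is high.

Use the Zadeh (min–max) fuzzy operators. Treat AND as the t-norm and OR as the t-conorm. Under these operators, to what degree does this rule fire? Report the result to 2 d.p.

firing strength: low=0.76, mild=0.60, ¬fine=1−0.54=0.46; AND[min(a, b)] → w = 0.46

0.46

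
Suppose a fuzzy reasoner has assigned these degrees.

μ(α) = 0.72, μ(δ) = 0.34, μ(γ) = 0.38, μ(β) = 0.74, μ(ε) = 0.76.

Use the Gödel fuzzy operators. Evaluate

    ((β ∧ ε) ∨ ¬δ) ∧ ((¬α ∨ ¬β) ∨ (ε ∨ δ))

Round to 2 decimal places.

0.74

β ∧ ε = min(a, b) on (0.74, 0.76) = 0.74
¬δ = 1 − 0.34 = 0.66
(β ∧ ε) ∨ ¬δ = max(a, b) on (0.74, 0.66) = 0.74
¬α = 1 − 0.72 = 0.28
¬β = 1 − 0.74 = 0.26
¬α ∨ ¬β = max(a, b) on (0.28, 0.26) = 0.28
ε ∨ δ = max(a, b) on (0.76, 0.34) = 0.76
(¬α ∨ ¬β) ∨ (ε ∨ δ) = max(a, b) on (0.28, 0.76) = 0.76
((β ∧ ε) ∨ ¬δ) ∧ ((¬α ∨ ¬β) ∨ (ε ∨ δ)) = min(a, b) on (0.74, 0.76) = 0.74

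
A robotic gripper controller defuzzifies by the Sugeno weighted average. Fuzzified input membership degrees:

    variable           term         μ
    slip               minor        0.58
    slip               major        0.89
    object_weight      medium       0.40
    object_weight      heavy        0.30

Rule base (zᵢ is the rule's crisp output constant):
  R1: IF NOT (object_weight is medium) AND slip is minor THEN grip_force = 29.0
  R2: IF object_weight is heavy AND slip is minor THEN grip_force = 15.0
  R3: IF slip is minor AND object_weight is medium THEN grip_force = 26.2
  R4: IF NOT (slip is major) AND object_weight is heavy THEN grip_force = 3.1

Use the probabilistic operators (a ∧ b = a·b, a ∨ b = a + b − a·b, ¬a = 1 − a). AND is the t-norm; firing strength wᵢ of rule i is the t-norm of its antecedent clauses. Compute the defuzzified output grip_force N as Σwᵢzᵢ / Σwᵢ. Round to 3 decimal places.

23.993

R1 (z=29.0): ¬medium=1−0.40=0.60, minor=0.58; AND[a·b] → w = 0.3480
R2 (z=15.0): heavy=0.30, minor=0.58; AND[a·b] → w = 0.1740
R3 (z=26.2): minor=0.58, medium=0.40; AND[a·b] → w = 0.2320
R4 (z=3.1): ¬major=1−0.89=0.11, heavy=0.30; AND[a·b] → w = 0.0330
Weighted average = (0.3480·29.0 + 0.1740·15.0 + 0.2320·26.2 + 0.0330·3.1) / (0.3480 + 0.1740 + 0.2320 + 0.0330)
  = 18.8827 / 0.7870 = 23.993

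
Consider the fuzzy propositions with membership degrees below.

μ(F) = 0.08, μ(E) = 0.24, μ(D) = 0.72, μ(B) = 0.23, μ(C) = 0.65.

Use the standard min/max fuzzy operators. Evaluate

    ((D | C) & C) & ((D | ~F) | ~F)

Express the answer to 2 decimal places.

D | C = max(a, b) on (0.72, 0.65) = 0.72
(D | C) & C = min(a, b) on (0.72, 0.65) = 0.65
~F = 1 − 0.08 = 0.92
D | ~F = max(a, b) on (0.72, 0.92) = 0.92
~F = 1 − 0.08 = 0.92
(D | ~F) | ~F = max(a, b) on (0.92, 0.92) = 0.92
((D | C) & C) & ((D | ~F) | ~F) = min(a, b) on (0.65, 0.92) = 0.65

0.65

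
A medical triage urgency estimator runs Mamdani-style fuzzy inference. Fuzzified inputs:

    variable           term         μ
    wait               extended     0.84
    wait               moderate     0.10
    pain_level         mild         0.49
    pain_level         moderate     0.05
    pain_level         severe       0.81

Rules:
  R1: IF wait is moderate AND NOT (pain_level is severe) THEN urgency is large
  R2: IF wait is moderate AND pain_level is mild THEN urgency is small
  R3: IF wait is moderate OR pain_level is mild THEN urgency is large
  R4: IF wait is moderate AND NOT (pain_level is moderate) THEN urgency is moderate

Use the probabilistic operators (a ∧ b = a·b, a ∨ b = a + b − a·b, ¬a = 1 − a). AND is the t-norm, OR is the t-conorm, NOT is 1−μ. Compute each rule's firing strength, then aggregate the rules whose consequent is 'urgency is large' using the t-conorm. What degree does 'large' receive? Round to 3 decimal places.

0.550

R1: moderate=0.10, ¬severe=1−0.81=0.19; AND[a·b] → w = 0.0190
R2: moderate=0.10, mild=0.49; AND[a·b] → w = 0.0490
R3: moderate=0.10, mild=0.49; OR[a + b − a·b] → w = 0.5410
R4: moderate=0.10, ¬moderate=1−0.05=0.95; AND[a·b] → w = 0.0950
Rules with consequent 'large': {R1, R3} → strengths 0.0190, 0.5410
Aggregate via t-conorm [a + b − a·b]: 0.5497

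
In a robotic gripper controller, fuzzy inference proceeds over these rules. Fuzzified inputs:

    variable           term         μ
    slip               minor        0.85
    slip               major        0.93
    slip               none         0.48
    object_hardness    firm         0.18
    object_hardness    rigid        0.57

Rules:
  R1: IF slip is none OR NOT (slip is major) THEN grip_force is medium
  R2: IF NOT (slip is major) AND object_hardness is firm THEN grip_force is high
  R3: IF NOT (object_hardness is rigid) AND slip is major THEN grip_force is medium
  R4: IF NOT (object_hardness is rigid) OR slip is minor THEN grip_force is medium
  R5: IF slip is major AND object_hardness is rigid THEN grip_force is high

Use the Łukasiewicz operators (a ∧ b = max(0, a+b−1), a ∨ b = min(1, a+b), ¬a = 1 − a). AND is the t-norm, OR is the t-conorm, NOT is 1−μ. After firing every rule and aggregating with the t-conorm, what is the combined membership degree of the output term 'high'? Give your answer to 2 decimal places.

R1: none=0.48, ¬major=1−0.93=0.07; OR[min(1, a+b)] → w = 0.55
R2: ¬major=1−0.93=0.07, firm=0.18; AND[max(0, a+b−1)] → w = 0.00
R3: ¬rigid=1−0.57=0.43, major=0.93; AND[max(0, a+b−1)] → w = 0.36
R4: ¬rigid=1−0.57=0.43, minor=0.85; OR[min(1, a+b)] → w = 1.00
R5: major=0.93, rigid=0.57; AND[max(0, a+b−1)] → w = 0.50
Rules with consequent 'high': {R2, R5} → strengths 0.00, 0.50
Aggregate via t-conorm [min(1, a+b)]: 0.50

0.50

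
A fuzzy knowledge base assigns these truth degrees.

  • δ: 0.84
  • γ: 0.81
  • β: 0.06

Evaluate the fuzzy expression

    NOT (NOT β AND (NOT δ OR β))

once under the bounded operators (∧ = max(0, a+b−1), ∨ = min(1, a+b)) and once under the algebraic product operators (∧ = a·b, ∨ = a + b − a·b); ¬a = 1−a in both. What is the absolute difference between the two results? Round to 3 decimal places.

0.038

Under bounded:
  NOT β = 1 − 0.06 = 0.94
  NOT δ = 1 − 0.84 = 0.16
  NOT δ OR β = min(1, a+b) on (0.16, 0.06) = 0.22
  NOT β AND (NOT δ OR β) = max(0, a+b−1) on (0.94, 0.22) = 0.16
  NOT (NOT β AND (NOT δ OR β)) = 1 − 0.16 = 0.84
  → value = 0.8400
Under algebraic product:
  NOT β = 1 − 0.0600 = 0.9400
  NOT δ = 1 − 0.8400 = 0.1600
  NOT δ OR β = a + b − a·b on (0.1600, 0.0600) = 0.2104
  NOT β AND (NOT δ OR β) = a·b on (0.9400, 0.2104) = 0.1978
  NOT (NOT β AND (NOT δ OR β)) = 1 − 0.1978 = 0.8022
  → value = 0.8022
|0.8400 − 0.8022| = 0.038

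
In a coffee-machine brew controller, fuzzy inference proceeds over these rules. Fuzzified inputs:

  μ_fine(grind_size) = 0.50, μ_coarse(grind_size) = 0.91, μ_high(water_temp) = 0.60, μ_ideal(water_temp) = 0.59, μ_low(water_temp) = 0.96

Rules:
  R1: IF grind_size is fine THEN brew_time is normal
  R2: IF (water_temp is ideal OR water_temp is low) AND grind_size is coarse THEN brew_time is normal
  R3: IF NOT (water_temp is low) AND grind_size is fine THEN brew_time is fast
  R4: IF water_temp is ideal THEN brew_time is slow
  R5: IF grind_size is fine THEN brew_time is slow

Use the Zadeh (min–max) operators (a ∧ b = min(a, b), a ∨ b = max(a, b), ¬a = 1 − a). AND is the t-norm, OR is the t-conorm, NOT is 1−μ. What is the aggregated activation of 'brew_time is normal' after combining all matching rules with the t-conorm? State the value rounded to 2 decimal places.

0.91

R1: fine=0.50 → w = 0.50
R2: (ideal=0.59 OR low=0.96) = 0.96; AND[min(a, b)] with coarse=0.91 → w = 0.91
R3: ¬low=1−0.96=0.04, fine=0.50; AND[min(a, b)] → w = 0.04
R4: ideal=0.59 → w = 0.59
R5: fine=0.50 → w = 0.50
Rules with consequent 'normal': {R1, R2} → strengths 0.50, 0.91
Aggregate via t-conorm [max(a, b)]: 0.91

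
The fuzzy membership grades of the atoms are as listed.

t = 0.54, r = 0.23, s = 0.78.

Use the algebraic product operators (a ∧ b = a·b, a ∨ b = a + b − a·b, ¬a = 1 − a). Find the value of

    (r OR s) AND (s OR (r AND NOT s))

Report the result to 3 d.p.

r OR s = a + b − a·b on (0.2300, 0.7800) = 0.8306
NOT s = 1 − 0.7800 = 0.2200
r AND NOT s = a·b on (0.2300, 0.2200) = 0.0506
s OR (r AND NOT s) = a + b − a·b on (0.7800, 0.0506) = 0.7911
(r OR s) AND (s OR (r AND NOT s)) = a·b on (0.8306, 0.7911) = 0.6571

0.657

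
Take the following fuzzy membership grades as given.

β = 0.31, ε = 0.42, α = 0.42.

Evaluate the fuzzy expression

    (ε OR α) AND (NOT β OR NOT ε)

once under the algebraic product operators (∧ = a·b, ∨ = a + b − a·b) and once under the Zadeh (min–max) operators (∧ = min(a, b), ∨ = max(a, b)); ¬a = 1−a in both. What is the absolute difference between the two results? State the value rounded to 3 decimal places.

Under algebraic product:
  ε OR α = a + b − a·b on (0.4200, 0.4200) = 0.6636
  NOT β = 1 − 0.3100 = 0.6900
  NOT ε = 1 − 0.4200 = 0.5800
  NOT β OR NOT ε = a + b − a·b on (0.6900, 0.5800) = 0.8698
  (ε OR α) AND (NOT β OR NOT ε) = a·b on (0.6636, 0.8698) = 0.5772
  → value = 0.5772
Under Zadeh (min–max):
  ε OR α = max(a, b) on (0.42, 0.42) = 0.42
  NOT β = 1 − 0.31 = 0.69
  NOT ε = 1 − 0.42 = 0.58
  NOT β OR NOT ε = max(a, b) on (0.69, 0.58) = 0.69
  (ε OR α) AND (NOT β OR NOT ε) = min(a, b) on (0.42, 0.69) = 0.42
  → value = 0.4200
|0.5772 − 0.4200| = 0.157

0.157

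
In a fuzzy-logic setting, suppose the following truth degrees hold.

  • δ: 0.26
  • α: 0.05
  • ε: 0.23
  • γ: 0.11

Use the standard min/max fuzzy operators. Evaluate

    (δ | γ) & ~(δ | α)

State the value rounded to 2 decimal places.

0.26

δ | γ = max(a, b) on (0.26, 0.11) = 0.26
δ | α = max(a, b) on (0.26, 0.05) = 0.26
~(δ | α) = 1 − 0.26 = 0.74
(δ | γ) & ~(δ | α) = min(a, b) on (0.26, 0.74) = 0.26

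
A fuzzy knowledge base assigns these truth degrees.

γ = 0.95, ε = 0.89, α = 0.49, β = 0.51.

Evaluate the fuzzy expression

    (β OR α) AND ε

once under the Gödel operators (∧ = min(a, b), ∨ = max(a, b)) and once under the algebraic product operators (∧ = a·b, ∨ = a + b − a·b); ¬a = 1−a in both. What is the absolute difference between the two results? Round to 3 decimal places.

Under Gödel:
  β OR α = max(a, b) on (0.51, 0.49) = 0.51
  (β OR α) AND ε = min(a, b) on (0.51, 0.89) = 0.51
  → value = 0.5100
Under algebraic product:
  β OR α = a + b − a·b on (0.5100, 0.4900) = 0.7501
  (β OR α) AND ε = a·b on (0.7501, 0.8900) = 0.6676
  → value = 0.6676
|0.5100 − 0.6676| = 0.158

0.158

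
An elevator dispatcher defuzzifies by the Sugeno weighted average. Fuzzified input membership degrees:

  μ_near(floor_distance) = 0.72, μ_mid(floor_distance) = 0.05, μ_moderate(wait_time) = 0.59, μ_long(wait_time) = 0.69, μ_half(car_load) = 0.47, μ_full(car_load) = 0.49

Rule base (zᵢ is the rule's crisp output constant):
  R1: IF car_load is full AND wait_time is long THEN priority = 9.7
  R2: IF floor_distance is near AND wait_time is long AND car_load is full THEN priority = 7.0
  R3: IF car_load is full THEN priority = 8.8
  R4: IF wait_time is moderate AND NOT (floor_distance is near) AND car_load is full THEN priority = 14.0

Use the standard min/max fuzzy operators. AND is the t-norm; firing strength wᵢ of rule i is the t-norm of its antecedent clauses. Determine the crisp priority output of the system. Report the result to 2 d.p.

9.38

R1 (z=9.7): full=0.49, long=0.69; AND[min(a, b)] → w = 0.49
R2 (z=7.0): near=0.72, long=0.69, full=0.49; AND[min(a, b)] → w = 0.49
R3 (z=8.8): full=0.49 → w = 0.49
R4 (z=14.0): moderate=0.59, ¬near=1−0.72=0.28, full=0.49; AND[min(a, b)] → w = 0.28
Weighted average = (0.49·9.7 + 0.49·7.0 + 0.49·8.8 + 0.28·14.0) / (0.49 + 0.49 + 0.49 + 0.28)
  = 16.4150 / 1.7500 = 9.38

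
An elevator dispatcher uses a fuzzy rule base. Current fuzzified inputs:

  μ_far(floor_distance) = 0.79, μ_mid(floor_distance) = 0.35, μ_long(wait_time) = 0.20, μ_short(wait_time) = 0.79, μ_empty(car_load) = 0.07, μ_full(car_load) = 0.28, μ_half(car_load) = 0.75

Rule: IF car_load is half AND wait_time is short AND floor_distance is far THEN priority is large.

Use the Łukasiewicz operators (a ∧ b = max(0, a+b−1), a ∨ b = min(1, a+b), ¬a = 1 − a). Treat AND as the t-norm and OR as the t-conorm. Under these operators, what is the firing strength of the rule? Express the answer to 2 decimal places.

0.33

firing strength: half=0.75, short=0.79, far=0.79; AND[max(0, a+b−1)] → w = 0.33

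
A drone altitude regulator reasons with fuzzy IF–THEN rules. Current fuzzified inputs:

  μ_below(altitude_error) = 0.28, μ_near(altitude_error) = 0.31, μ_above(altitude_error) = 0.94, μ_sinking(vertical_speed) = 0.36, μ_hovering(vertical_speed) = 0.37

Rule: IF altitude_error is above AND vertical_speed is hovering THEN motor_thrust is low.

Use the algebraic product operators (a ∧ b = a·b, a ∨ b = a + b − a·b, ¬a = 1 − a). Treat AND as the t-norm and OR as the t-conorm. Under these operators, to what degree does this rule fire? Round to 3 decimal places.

firing strength: above=0.94, hovering=0.37; AND[a·b] → w = 0.3478

0.348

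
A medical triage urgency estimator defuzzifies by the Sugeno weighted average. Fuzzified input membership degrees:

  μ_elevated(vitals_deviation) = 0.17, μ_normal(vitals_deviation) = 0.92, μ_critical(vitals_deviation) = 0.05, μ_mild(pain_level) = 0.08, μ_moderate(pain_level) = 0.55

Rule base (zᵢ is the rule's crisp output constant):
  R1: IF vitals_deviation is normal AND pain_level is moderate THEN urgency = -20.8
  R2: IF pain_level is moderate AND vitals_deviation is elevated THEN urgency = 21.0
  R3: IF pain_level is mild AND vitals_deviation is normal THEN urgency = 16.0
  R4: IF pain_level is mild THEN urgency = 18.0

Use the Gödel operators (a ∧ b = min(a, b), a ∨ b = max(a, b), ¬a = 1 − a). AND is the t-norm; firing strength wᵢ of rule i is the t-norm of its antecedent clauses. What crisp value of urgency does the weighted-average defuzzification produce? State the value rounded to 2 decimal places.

-5.85

R1 (z=-20.8): normal=0.92, moderate=0.55; AND[min(a, b)] → w = 0.55
R2 (z=21.0): moderate=0.55, elevated=0.17; AND[min(a, b)] → w = 0.17
R3 (z=16.0): mild=0.08, normal=0.92; AND[min(a, b)] → w = 0.08
R4 (z=18.0): mild=0.08 → w = 0.08
Weighted average = (0.55·-20.8 + 0.17·21.0 + 0.08·16.0 + 0.08·18.0) / (0.55 + 0.17 + 0.08 + 0.08)
  = -5.1500 / 0.8800 = -5.85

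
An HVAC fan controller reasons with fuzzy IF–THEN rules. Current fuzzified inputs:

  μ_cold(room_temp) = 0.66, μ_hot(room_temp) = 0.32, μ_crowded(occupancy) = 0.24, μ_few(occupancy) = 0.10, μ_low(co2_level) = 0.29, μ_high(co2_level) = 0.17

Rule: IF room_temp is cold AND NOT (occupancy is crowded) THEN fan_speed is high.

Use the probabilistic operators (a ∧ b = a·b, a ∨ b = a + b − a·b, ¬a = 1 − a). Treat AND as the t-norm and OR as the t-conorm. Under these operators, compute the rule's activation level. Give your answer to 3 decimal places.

0.502

firing strength: cold=0.66, ¬crowded=1−0.24=0.76; AND[a·b] → w = 0.5016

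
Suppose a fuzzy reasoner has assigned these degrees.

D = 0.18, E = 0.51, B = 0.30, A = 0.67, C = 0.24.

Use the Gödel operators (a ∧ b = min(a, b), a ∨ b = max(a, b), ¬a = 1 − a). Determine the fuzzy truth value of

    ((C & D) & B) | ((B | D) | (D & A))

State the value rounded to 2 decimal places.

0.30

C & D = min(a, b) on (0.24, 0.18) = 0.18
(C & D) & B = min(a, b) on (0.18, 0.30) = 0.18
B | D = max(a, b) on (0.30, 0.18) = 0.30
D & A = min(a, b) on (0.18, 0.67) = 0.18
(B | D) | (D & A) = max(a, b) on (0.30, 0.18) = 0.30
((C & D) & B) | ((B | D) | (D & A)) = max(a, b) on (0.18, 0.30) = 0.30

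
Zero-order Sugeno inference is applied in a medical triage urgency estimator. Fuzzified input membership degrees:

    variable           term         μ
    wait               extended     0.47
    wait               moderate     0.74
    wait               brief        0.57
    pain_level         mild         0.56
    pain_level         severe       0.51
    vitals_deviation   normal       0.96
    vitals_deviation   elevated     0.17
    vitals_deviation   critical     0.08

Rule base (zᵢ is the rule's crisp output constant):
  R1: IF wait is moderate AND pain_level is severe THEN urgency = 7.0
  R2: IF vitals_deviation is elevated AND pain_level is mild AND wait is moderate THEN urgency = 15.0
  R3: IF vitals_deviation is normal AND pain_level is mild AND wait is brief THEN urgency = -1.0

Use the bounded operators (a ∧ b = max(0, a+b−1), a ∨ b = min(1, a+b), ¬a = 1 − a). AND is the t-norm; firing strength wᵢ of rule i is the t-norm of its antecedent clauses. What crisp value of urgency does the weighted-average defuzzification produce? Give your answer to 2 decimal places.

R1 (z=7.0): moderate=0.74, severe=0.51; AND[max(0, a+b−1)] → w = 0.25
R2 (z=15.0): elevated=0.17, mild=0.56, moderate=0.74; AND[max(0, a+b−1)] → w = 0.00
R3 (z=-1.0): normal=0.96, mild=0.56, brief=0.57; AND[max(0, a+b−1)] → w = 0.09
Weighted average = (0.25·7.0 + 0.00·15.0 + 0.09·-1.0) / (0.25 + 0.00 + 0.09)
  = 1.6600 / 0.3400 = 4.88

4.88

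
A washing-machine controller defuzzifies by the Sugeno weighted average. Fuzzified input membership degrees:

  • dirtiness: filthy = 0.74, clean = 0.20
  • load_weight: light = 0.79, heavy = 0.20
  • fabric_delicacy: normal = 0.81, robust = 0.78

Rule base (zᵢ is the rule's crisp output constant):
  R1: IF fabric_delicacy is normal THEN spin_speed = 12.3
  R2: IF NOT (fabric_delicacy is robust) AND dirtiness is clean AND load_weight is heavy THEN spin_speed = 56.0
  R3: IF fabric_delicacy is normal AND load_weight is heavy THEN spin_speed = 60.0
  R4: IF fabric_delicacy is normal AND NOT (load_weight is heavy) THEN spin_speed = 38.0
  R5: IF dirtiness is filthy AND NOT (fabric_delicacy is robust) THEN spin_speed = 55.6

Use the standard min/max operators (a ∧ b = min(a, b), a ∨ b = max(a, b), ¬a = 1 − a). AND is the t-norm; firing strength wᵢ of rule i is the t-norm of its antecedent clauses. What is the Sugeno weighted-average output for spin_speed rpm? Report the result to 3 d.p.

33.989

R1 (z=12.3): normal=0.81 → w = 0.81
R2 (z=56.0): ¬robust=1−0.78=0.22, clean=0.20, heavy=0.20; AND[min(a, b)] → w = 0.20
R3 (z=60.0): normal=0.81, heavy=0.20; AND[min(a, b)] → w = 0.20
R4 (z=38.0): normal=0.81, ¬heavy=1−0.20=0.80; AND[min(a, b)] → w = 0.80
R5 (z=55.6): filthy=0.74, ¬robust=1−0.78=0.22; AND[min(a, b)] → w = 0.22
Weighted average = (0.81·12.3 + 0.20·56.0 + 0.20·60.0 + 0.80·38.0 + 0.22·55.6) / (0.81 + 0.20 + 0.20 + 0.80 + 0.22)
  = 75.7950 / 2.2300 = 33.989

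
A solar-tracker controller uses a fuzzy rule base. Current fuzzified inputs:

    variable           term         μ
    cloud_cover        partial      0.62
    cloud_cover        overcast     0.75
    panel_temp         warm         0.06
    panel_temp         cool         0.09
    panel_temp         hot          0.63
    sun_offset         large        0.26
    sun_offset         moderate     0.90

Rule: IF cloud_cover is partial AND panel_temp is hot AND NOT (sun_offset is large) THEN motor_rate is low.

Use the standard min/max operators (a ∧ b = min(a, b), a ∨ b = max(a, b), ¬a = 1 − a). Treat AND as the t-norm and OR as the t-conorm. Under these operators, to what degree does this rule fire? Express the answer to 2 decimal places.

firing strength: partial=0.62, hot=0.63, ¬large=1−0.26=0.74; AND[min(a, b)] → w = 0.62

0.62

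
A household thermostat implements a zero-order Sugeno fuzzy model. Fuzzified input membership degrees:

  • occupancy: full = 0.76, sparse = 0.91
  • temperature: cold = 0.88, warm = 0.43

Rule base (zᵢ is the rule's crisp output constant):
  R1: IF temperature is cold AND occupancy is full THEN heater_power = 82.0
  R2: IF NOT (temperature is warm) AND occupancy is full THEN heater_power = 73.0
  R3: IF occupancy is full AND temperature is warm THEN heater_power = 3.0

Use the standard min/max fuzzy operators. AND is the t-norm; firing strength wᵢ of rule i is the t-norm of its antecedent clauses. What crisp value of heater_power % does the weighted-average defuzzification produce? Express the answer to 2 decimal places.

R1 (z=82.0): cold=0.88, full=0.76; AND[min(a, b)] → w = 0.76
R2 (z=73.0): ¬warm=1−0.43=0.57, full=0.76; AND[min(a, b)] → w = 0.57
R3 (z=3.0): full=0.76, warm=0.43; AND[min(a, b)] → w = 0.43
Weighted average = (0.76·82.0 + 0.57·73.0 + 0.43·3.0) / (0.76 + 0.57 + 0.43)
  = 105.2200 / 1.7600 = 59.78

59.78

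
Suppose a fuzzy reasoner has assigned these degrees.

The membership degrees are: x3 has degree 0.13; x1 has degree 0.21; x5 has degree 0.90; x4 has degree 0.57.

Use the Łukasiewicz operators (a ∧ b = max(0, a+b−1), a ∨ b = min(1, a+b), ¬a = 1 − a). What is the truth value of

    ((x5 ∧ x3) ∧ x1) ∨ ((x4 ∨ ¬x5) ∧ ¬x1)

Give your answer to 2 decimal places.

x5 ∧ x3 = max(0, a+b−1) on (0.90, 0.13) = 0.03
(x5 ∧ x3) ∧ x1 = max(0, a+b−1) on (0.03, 0.21) = 0.00
¬x5 = 1 − 0.90 = 0.10
x4 ∨ ¬x5 = min(1, a+b) on (0.57, 0.10) = 0.67
¬x1 = 1 − 0.21 = 0.79
(x4 ∨ ¬x5) ∧ ¬x1 = max(0, a+b−1) on (0.67, 0.79) = 0.46
((x5 ∧ x3) ∧ x1) ∨ ((x4 ∨ ¬x5) ∧ ¬x1) = min(1, a+b) on (0.00, 0.46) = 0.46

0.46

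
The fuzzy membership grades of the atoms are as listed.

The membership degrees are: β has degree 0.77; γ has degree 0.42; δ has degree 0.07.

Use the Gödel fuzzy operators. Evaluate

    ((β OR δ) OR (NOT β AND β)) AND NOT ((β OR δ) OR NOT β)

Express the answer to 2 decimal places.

0.23

β OR δ = max(a, b) on (0.77, 0.07) = 0.77
NOT β = 1 − 0.77 = 0.23
NOT β AND β = min(a, b) on (0.23, 0.77) = 0.23
(β OR δ) OR (NOT β AND β) = max(a, b) on (0.77, 0.23) = 0.77
β OR δ = max(a, b) on (0.77, 0.07) = 0.77
NOT β = 1 − 0.77 = 0.23
(β OR δ) OR NOT β = max(a, b) on (0.77, 0.23) = 0.77
NOT ((β OR δ) OR NOT β) = 1 − 0.77 = 0.23
((β OR δ) OR (NOT β AND β)) AND NOT ((β OR δ) OR NOT β) = min(a, b) on (0.77, 0.23) = 0.23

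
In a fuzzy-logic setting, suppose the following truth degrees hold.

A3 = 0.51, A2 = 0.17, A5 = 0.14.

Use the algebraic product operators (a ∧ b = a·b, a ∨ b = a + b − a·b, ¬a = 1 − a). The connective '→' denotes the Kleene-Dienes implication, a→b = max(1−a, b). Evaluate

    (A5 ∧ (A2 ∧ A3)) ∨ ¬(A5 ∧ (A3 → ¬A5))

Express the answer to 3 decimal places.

0.881

A2 ∧ A3 = a·b on (0.1700, 0.5100) = 0.0867
A5 ∧ (A2 ∧ A3) = a·b on (0.1400, 0.0867) = 0.0121
¬A5 = 1 − 0.1400 = 0.8600
A3 → ¬A5  [Kleene-Dienes: max(1−a, b)] with a=0.5100, b=0.8600 → 0.8600
A5 ∧ (A3 → ¬A5) = a·b on (0.1400, 0.8600) = 0.1204
¬(A5 ∧ (A3 → ¬A5)) = 1 − 0.1204 = 0.8796
(A5 ∧ (A2 ∧ A3)) ∨ ¬(A5 ∧ (A3 → ¬A5)) = a + b − a·b on (0.0121, 0.8796) = 0.8811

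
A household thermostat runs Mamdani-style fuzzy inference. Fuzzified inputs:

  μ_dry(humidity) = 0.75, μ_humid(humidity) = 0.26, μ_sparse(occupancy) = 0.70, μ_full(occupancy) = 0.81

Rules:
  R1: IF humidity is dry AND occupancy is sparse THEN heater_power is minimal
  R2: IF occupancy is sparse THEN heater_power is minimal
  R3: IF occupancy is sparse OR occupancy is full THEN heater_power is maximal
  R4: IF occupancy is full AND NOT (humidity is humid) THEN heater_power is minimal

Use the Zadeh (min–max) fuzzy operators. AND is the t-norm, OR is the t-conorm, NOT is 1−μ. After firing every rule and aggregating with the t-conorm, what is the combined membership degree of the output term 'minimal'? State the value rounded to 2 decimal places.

R1: dry=0.75, sparse=0.70; AND[min(a, b)] → w = 0.70
R2: sparse=0.70 → w = 0.70
R3: sparse=0.70, full=0.81; OR[max(a, b)] → w = 0.81
R4: full=0.81, ¬humid=1−0.26=0.74; AND[min(a, b)] → w = 0.74
Rules with consequent 'minimal': {R1, R2, R4} → strengths 0.70, 0.70, 0.74
Aggregate via t-conorm [max(a, b)]: 0.74

0.74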